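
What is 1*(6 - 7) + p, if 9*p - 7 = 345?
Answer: 343/9 ≈ 38.111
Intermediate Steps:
p = 352/9 (p = 7/9 + (⅑)*345 = 7/9 + 115/3 = 352/9 ≈ 39.111)
1*(6 - 7) + p = 1*(6 - 7) + 352/9 = 1*(-1) + 352/9 = -1 + 352/9 = 343/9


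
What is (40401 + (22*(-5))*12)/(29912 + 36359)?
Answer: 39081/66271 ≈ 0.58972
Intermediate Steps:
(40401 + (22*(-5))*12)/(29912 + 36359) = (40401 - 110*12)/66271 = (40401 - 1320)*(1/66271) = 39081*(1/66271) = 39081/66271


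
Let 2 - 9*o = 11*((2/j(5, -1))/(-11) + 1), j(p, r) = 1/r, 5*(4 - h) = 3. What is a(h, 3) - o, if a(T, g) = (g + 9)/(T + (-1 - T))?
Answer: -97/9 ≈ -10.778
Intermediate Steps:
h = 17/5 (h = 4 - ⅕*3 = 4 - ⅗ = 17/5 ≈ 3.4000)
a(T, g) = -9 - g (a(T, g) = (9 + g)/(-1) = (9 + g)*(-1) = -9 - g)
o = -11/9 (o = 2/9 - 11*((2/(1/(-1)))/(-11) + 1)/9 = 2/9 - 11*((2/(-1))*(-1/11) + 1)/9 = 2/9 - 11*((2*(-1))*(-1/11) + 1)/9 = 2/9 - 11*(-2*(-1/11) + 1)/9 = 2/9 - 11*(2/11 + 1)/9 = 2/9 - 11*13/(9*11) = 2/9 - ⅑*13 = 2/9 - 13/9 = -11/9 ≈ -1.2222)
a(h, 3) - o = (-9 - 1*3) - 1*(-11/9) = (-9 - 3) + 11/9 = -12 + 11/9 = -97/9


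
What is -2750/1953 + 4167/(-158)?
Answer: -8572651/308574 ≈ -27.781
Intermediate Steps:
-2750/1953 + 4167/(-158) = -2750*1/1953 + 4167*(-1/158) = -2750/1953 - 4167/158 = -8572651/308574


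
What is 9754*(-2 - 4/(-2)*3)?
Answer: 39016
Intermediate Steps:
9754*(-2 - 4/(-2)*3) = 9754*(-2 - 4*(-½)*3) = 9754*(-2 + 2*3) = 9754*(-2 + 6) = 9754*4 = 39016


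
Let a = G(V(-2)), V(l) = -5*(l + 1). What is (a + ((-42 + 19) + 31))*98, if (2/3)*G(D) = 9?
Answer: 2107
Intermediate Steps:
V(l) = -5 - 5*l (V(l) = -5*(1 + l) = -5 - 5*l)
G(D) = 27/2 (G(D) = (3/2)*9 = 27/2)
a = 27/2 ≈ 13.500
(a + ((-42 + 19) + 31))*98 = (27/2 + ((-42 + 19) + 31))*98 = (27/2 + (-23 + 31))*98 = (27/2 + 8)*98 = (43/2)*98 = 2107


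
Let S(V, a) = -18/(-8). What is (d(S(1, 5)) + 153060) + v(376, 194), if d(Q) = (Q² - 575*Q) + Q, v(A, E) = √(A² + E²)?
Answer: 2428377/16 + 2*√44753 ≈ 1.5220e+5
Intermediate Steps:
S(V, a) = 9/4 (S(V, a) = -18*(-⅛) = 9/4)
d(Q) = Q² - 574*Q
(d(S(1, 5)) + 153060) + v(376, 194) = (9*(-574 + 9/4)/4 + 153060) + √(376² + 194²) = ((9/4)*(-2287/4) + 153060) + √(141376 + 37636) = (-20583/16 + 153060) + √179012 = 2428377/16 + 2*√44753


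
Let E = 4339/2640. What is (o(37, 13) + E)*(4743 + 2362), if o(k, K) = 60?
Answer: 231252119/528 ≈ 4.3798e+5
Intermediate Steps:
E = 4339/2640 (E = 4339*(1/2640) = 4339/2640 ≈ 1.6436)
(o(37, 13) + E)*(4743 + 2362) = (60 + 4339/2640)*(4743 + 2362) = (162739/2640)*7105 = 231252119/528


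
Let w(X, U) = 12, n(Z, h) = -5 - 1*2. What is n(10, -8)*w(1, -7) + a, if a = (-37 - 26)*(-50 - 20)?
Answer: 4326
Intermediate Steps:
n(Z, h) = -7 (n(Z, h) = -5 - 2 = -7)
a = 4410 (a = -63*(-70) = 4410)
n(10, -8)*w(1, -7) + a = -7*12 + 4410 = -84 + 4410 = 4326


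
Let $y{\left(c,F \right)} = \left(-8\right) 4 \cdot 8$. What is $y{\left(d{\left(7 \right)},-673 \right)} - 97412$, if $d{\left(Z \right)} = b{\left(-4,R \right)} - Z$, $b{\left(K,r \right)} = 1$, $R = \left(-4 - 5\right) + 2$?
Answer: $-97668$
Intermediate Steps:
$R = -7$ ($R = -9 + 2 = -7$)
$d{\left(Z \right)} = 1 - Z$
$y{\left(c,F \right)} = -256$ ($y{\left(c,F \right)} = \left(-32\right) 8 = -256$)
$y{\left(d{\left(7 \right)},-673 \right)} - 97412 = -256 - 97412 = -97668$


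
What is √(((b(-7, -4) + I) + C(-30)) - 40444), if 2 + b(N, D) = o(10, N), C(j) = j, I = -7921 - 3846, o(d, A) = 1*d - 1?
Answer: 7*I*√1066 ≈ 228.55*I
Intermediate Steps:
o(d, A) = -1 + d (o(d, A) = d - 1 = -1 + d)
I = -11767
b(N, D) = 7 (b(N, D) = -2 + (-1 + 10) = -2 + 9 = 7)
√(((b(-7, -4) + I) + C(-30)) - 40444) = √(((7 - 11767) - 30) - 40444) = √((-11760 - 30) - 40444) = √(-11790 - 40444) = √(-52234) = 7*I*√1066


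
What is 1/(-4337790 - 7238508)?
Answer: -1/11576298 ≈ -8.6383e-8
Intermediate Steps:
1/(-4337790 - 7238508) = 1/(-11576298) = -1/11576298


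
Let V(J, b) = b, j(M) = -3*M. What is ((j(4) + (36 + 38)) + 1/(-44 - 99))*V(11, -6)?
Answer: -53190/143 ≈ -371.96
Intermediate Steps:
((j(4) + (36 + 38)) + 1/(-44 - 99))*V(11, -6) = ((-3*4 + (36 + 38)) + 1/(-44 - 99))*(-6) = ((-12 + 74) + 1/(-143))*(-6) = (62 - 1/143)*(-6) = (8865/143)*(-6) = -53190/143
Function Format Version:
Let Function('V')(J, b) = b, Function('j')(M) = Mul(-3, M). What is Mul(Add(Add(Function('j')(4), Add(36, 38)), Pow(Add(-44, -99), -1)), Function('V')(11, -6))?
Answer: Rational(-53190, 143) ≈ -371.96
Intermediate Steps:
Mul(Add(Add(Function('j')(4), Add(36, 38)), Pow(Add(-44, -99), -1)), Function('V')(11, -6)) = Mul(Add(Add(Mul(-3, 4), Add(36, 38)), Pow(Add(-44, -99), -1)), -6) = Mul(Add(Add(-12, 74), Pow(-143, -1)), -6) = Mul(Add(62, Rational(-1, 143)), -6) = Mul(Rational(8865, 143), -6) = Rational(-53190, 143)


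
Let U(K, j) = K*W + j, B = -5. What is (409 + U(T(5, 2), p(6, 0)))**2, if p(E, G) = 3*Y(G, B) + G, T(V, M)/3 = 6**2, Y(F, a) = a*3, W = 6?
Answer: 1024144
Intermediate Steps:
Y(F, a) = 3*a
T(V, M) = 108 (T(V, M) = 3*6**2 = 3*36 = 108)
p(E, G) = -45 + G (p(E, G) = 3*(3*(-5)) + G = 3*(-15) + G = -45 + G)
U(K, j) = j + 6*K (U(K, j) = K*6 + j = 6*K + j = j + 6*K)
(409 + U(T(5, 2), p(6, 0)))**2 = (409 + ((-45 + 0) + 6*108))**2 = (409 + (-45 + 648))**2 = (409 + 603)**2 = 1012**2 = 1024144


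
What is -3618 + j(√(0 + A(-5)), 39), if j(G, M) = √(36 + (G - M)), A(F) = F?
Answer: -3618 + √(-3 + I*√5) ≈ -3617.4 + 1.836*I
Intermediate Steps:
j(G, M) = √(36 + G - M)
-3618 + j(√(0 + A(-5)), 39) = -3618 + √(36 + √(0 - 5) - 1*39) = -3618 + √(36 + √(-5) - 39) = -3618 + √(36 + I*√5 - 39) = -3618 + √(-3 + I*√5)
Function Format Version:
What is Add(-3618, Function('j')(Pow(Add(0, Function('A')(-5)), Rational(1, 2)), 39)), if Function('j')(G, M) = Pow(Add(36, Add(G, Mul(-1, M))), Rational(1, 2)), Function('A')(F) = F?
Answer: Add(-3618, Pow(Add(-3, Mul(I, Pow(5, Rational(1, 2)))), Rational(1, 2))) ≈ Add(-3617.4, Mul(1.8360, I))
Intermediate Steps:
Function('j')(G, M) = Pow(Add(36, G, Mul(-1, M)), Rational(1, 2))
Add(-3618, Function('j')(Pow(Add(0, Function('A')(-5)), Rational(1, 2)), 39)) = Add(-3618, Pow(Add(36, Pow(Add(0, -5), Rational(1, 2)), Mul(-1, 39)), Rational(1, 2))) = Add(-3618, Pow(Add(36, Pow(-5, Rational(1, 2)), -39), Rational(1, 2))) = Add(-3618, Pow(Add(36, Mul(I, Pow(5, Rational(1, 2))), -39), Rational(1, 2))) = Add(-3618, Pow(Add(-3, Mul(I, Pow(5, Rational(1, 2)))), Rational(1, 2)))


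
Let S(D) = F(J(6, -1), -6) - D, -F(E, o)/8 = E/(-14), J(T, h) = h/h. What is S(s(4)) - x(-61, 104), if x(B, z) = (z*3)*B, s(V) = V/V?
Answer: 133221/7 ≈ 19032.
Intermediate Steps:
J(T, h) = 1
s(V) = 1
F(E, o) = 4*E/7 (F(E, o) = -8*E/(-14) = -8*E*(-1)/14 = -(-4)*E/7 = 4*E/7)
S(D) = 4/7 - D (S(D) = (4/7)*1 - D = 4/7 - D)
x(B, z) = 3*B*z (x(B, z) = (3*z)*B = 3*B*z)
S(s(4)) - x(-61, 104) = (4/7 - 1*1) - 3*(-61)*104 = (4/7 - 1) - 1*(-19032) = -3/7 + 19032 = 133221/7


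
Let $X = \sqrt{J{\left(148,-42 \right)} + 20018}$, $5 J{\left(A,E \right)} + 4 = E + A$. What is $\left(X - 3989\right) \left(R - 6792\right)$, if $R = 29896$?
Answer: $-92161856 + \frac{92416 \sqrt{31310}}{5} \approx -8.8891 \cdot 10^{7}$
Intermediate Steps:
$J{\left(A,E \right)} = - \frac{4}{5} + \frac{A}{5} + \frac{E}{5}$ ($J{\left(A,E \right)} = - \frac{4}{5} + \frac{E + A}{5} = - \frac{4}{5} + \frac{A + E}{5} = - \frac{4}{5} + \left(\frac{A}{5} + \frac{E}{5}\right) = - \frac{4}{5} + \frac{A}{5} + \frac{E}{5}$)
$X = \frac{4 \sqrt{31310}}{5}$ ($X = \sqrt{\left(- \frac{4}{5} + \frac{1}{5} \cdot 148 + \frac{1}{5} \left(-42\right)\right) + 20018} = \sqrt{\left(- \frac{4}{5} + \frac{148}{5} - \frac{42}{5}\right) + 20018} = \sqrt{\frac{102}{5} + 20018} = \sqrt{\frac{100192}{5}} = \frac{4 \sqrt{31310}}{5} \approx 141.56$)
$\left(X - 3989\right) \left(R - 6792\right) = \left(\frac{4 \sqrt{31310}}{5} - 3989\right) \left(29896 - 6792\right) = \left(-3989 + \frac{4 \sqrt{31310}}{5}\right) 23104 = -92161856 + \frac{92416 \sqrt{31310}}{5}$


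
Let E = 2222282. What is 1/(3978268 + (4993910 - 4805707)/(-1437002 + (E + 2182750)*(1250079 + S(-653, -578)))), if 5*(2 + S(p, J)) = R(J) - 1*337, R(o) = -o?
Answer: 27534200365022/109538428217756282911 ≈ 2.5137e-7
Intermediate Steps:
S(p, J) = -347/5 - J/5 (S(p, J) = -2 + (-J - 1*337)/5 = -2 + (-J - 337)/5 = -2 + (-337 - J)/5 = -2 + (-337/5 - J/5) = -347/5 - J/5)
1/(3978268 + (4993910 - 4805707)/(-1437002 + (E + 2182750)*(1250079 + S(-653, -578)))) = 1/(3978268 + (4993910 - 4805707)/(-1437002 + (2222282 + 2182750)*(1250079 + (-347/5 - 1/5*(-578))))) = 1/(3978268 + 188203/(-1437002 + 4405032*(1250079 + (-347/5 + 578/5)))) = 1/(3978268 + 188203/(-1437002 + 4405032*(1250079 + 231/5))) = 1/(3978268 + 188203/(-1437002 + 4405032*(6250626/5))) = 1/(3978268 + 188203/(-1437002 + 27534207550032/5)) = 1/(3978268 + 188203/(27534200365022/5)) = 1/(3978268 + 188203*(5/27534200365022)) = 1/(3978268 + 941015/27534200365022) = 1/(109538428217756282911/27534200365022) = 27534200365022/109538428217756282911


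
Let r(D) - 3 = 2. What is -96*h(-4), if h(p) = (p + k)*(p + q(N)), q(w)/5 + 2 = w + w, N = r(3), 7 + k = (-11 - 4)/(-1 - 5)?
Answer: 29376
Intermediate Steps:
r(D) = 5 (r(D) = 3 + 2 = 5)
k = -9/2 (k = -7 + (-11 - 4)/(-1 - 5) = -7 - 15/(-6) = -7 - 15*(-⅙) = -7 + 5/2 = -9/2 ≈ -4.5000)
N = 5
q(w) = -10 + 10*w (q(w) = -10 + 5*(w + w) = -10 + 5*(2*w) = -10 + 10*w)
h(p) = (40 + p)*(-9/2 + p) (h(p) = (p - 9/2)*(p + (-10 + 10*5)) = (-9/2 + p)*(p + (-10 + 50)) = (-9/2 + p)*(p + 40) = (-9/2 + p)*(40 + p) = (40 + p)*(-9/2 + p))
-96*h(-4) = -96*(-180 + (-4)² + (71/2)*(-4)) = -96*(-180 + 16 - 142) = -96*(-306) = 29376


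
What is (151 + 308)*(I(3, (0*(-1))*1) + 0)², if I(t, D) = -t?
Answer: 4131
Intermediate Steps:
(151 + 308)*(I(3, (0*(-1))*1) + 0)² = (151 + 308)*(-1*3 + 0)² = 459*(-3 + 0)² = 459*(-3)² = 459*9 = 4131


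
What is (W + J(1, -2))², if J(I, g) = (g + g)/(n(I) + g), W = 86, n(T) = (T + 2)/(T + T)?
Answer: 8836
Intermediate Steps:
n(T) = (2 + T)/(2*T) (n(T) = (2 + T)/((2*T)) = (2 + T)*(1/(2*T)) = (2 + T)/(2*T))
J(I, g) = 2*g/(g + (2 + I)/(2*I)) (J(I, g) = (g + g)/((2 + I)/(2*I) + g) = (2*g)/(g + (2 + I)/(2*I)) = 2*g/(g + (2 + I)/(2*I)))
(W + J(1, -2))² = (86 + 4*1*(-2)/(2 + 1 + 2*1*(-2)))² = (86 + 4*1*(-2)/(2 + 1 - 4))² = (86 + 4*1*(-2)/(-1))² = (86 + 4*1*(-2)*(-1))² = (86 + 8)² = 94² = 8836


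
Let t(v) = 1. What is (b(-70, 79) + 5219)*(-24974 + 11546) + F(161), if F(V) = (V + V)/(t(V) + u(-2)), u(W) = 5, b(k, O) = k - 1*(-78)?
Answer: -210564307/3 ≈ -7.0188e+7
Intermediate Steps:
b(k, O) = 78 + k (b(k, O) = k + 78 = 78 + k)
F(V) = V/3 (F(V) = (V + V)/(1 + 5) = (2*V)/6 = (2*V)*(1/6) = V/3)
(b(-70, 79) + 5219)*(-24974 + 11546) + F(161) = ((78 - 70) + 5219)*(-24974 + 11546) + (1/3)*161 = (8 + 5219)*(-13428) + 161/3 = 5227*(-13428) + 161/3 = -70188156 + 161/3 = -210564307/3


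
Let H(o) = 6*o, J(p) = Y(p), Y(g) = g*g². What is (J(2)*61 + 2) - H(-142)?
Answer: 1342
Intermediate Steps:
Y(g) = g³
J(p) = p³
(J(2)*61 + 2) - H(-142) = (2³*61 + 2) - 6*(-142) = (8*61 + 2) - 1*(-852) = (488 + 2) + 852 = 490 + 852 = 1342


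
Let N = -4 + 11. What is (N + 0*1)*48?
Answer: 336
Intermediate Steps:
N = 7
(N + 0*1)*48 = (7 + 0*1)*48 = (7 + 0)*48 = 7*48 = 336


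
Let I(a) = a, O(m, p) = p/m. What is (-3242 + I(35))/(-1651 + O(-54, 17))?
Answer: 173178/89171 ≈ 1.9421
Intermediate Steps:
(-3242 + I(35))/(-1651 + O(-54, 17)) = (-3242 + 35)/(-1651 + 17/(-54)) = -3207/(-1651 + 17*(-1/54)) = -3207/(-1651 - 17/54) = -3207/(-89171/54) = -3207*(-54/89171) = 173178/89171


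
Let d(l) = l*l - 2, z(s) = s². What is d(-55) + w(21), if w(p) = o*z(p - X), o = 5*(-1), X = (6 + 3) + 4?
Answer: 2703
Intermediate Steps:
X = 13 (X = 9 + 4 = 13)
o = -5
w(p) = -5*(-13 + p)² (w(p) = -5*(p - 1*13)² = -5*(p - 13)² = -5*(-13 + p)²)
d(l) = -2 + l² (d(l) = l² - 2 = -2 + l²)
d(-55) + w(21) = (-2 + (-55)²) - 5*(-13 + 21)² = (-2 + 3025) - 5*8² = 3023 - 5*64 = 3023 - 320 = 2703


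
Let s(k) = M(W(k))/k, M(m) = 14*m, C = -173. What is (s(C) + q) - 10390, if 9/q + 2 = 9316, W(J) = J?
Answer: -96642055/9314 ≈ -10376.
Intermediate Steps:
q = 9/9314 (q = 9/(-2 + 9316) = 9/9314 ≈ 0.00096629)
s(k) = 14 (s(k) = (14*k)/k = 14)
(s(C) + q) - 10390 = (14 + 9/9314) - 10390 = 130405/9314 - 10390 = -96642055/9314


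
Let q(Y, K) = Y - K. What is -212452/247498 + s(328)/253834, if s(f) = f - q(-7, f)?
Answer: -26881724897/31411703666 ≈ -0.85579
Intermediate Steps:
s(f) = 7 + 2*f (s(f) = f - (-7 - f) = f + (7 + f) = 7 + 2*f)
-212452/247498 + s(328)/253834 = -212452/247498 + (7 + 2*328)/253834 = -212452*1/247498 + (7 + 656)*(1/253834) = -106226/123749 + 663*(1/253834) = -106226/123749 + 663/253834 = -26881724897/31411703666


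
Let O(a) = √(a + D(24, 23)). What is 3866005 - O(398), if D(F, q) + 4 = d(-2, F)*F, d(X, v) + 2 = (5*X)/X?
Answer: 3866005 - √466 ≈ 3.8660e+6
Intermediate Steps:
d(X, v) = 3 (d(X, v) = -2 + (5*X)/X = -2 + 5 = 3)
D(F, q) = -4 + 3*F
O(a) = √(68 + a) (O(a) = √(a + (-4 + 3*24)) = √(a + (-4 + 72)) = √(a + 68) = √(68 + a))
3866005 - O(398) = 3866005 - √(68 + 398) = 3866005 - √466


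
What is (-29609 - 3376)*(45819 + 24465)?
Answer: -2318317740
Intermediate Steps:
(-29609 - 3376)*(45819 + 24465) = -32985*70284 = -2318317740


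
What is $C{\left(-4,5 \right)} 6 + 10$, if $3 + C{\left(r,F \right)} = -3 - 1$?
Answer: $-32$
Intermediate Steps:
$C{\left(r,F \right)} = -7$ ($C{\left(r,F \right)} = -3 - 4 = -7$)
$C{\left(-4,5 \right)} 6 + 10 = \left(-7\right) 6 + 10 = -42 + 10 = -32$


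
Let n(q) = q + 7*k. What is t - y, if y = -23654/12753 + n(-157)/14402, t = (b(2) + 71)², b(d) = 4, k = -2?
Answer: 54393648259/9666774 ≈ 5626.9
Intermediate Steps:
n(q) = -14 + q (n(q) = q + 7*(-2) = q - 14 = -14 + q)
t = 5625 (t = (4 + 71)² = 75² = 5625)
y = -18044509/9666774 (y = -23654/12753 + (-14 - 157)/14402 = -23654*1/12753 - 171*1/14402 = -23654/12753 - 9/758 = -18044509/9666774 ≈ -1.8667)
t - y = 5625 - 1*(-18044509/9666774) = 5625 + 18044509/9666774 = 54393648259/9666774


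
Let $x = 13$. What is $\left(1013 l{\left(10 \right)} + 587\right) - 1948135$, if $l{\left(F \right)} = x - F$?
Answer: $-1944509$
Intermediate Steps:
$l{\left(F \right)} = 13 - F$
$\left(1013 l{\left(10 \right)} + 587\right) - 1948135 = \left(1013 \left(13 - 10\right) + 587\right) - 1948135 = \left(1013 \cdot 3 + 587\right) - 1948135 = \left(3039 + 587\right) - 1948135 = 3626 - 1948135 = -1944509$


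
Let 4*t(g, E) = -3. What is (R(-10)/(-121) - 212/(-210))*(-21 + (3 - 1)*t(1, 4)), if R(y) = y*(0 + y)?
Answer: -3489/847 ≈ -4.1192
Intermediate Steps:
R(y) = y² (R(y) = y*y = y²)
t(g, E) = -¾ (t(g, E) = (¼)*(-3) = -¾)
(R(-10)/(-121) - 212/(-210))*(-21 + (3 - 1)*t(1, 4)) = ((-10)²/(-121) - 212/(-210))*(-21 + (3 - 1)*(-¾)) = (100*(-1/121) - 212*(-1/210))*(-21 + 2*(-¾)) = (-100/121 + 106/105)*(-21 - 3/2) = (2326/12705)*(-45/2) = -3489/847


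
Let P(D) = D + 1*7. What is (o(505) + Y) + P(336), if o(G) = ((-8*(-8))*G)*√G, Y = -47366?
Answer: -47023 + 32320*√505 ≈ 6.7928e+5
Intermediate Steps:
P(D) = 7 + D (P(D) = D + 7 = 7 + D)
o(G) = 64*G^(3/2) (o(G) = (64*G)*√G = 64*G^(3/2))
(o(505) + Y) + P(336) = (64*505^(3/2) - 47366) + (7 + 336) = (64*(505*√505) - 47366) + 343 = (32320*√505 - 47366) + 343 = (-47366 + 32320*√505) + 343 = -47023 + 32320*√505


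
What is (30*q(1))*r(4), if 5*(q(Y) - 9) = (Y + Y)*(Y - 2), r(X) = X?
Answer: 1032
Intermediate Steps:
q(Y) = 9 + 2*Y*(-2 + Y)/5 (q(Y) = 9 + ((Y + Y)*(Y - 2))/5 = 9 + ((2*Y)*(-2 + Y))/5 = 9 + (2*Y*(-2 + Y))/5 = 9 + 2*Y*(-2 + Y)/5)
(30*q(1))*r(4) = (30*(9 - 4/5*1 + (2/5)*1**2))*4 = (30*(9 - 4/5 + (2/5)*1))*4 = (30*(9 - 4/5 + 2/5))*4 = (30*(43/5))*4 = 258*4 = 1032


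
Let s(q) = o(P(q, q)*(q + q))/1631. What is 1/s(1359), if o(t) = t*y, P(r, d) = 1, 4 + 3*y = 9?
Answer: 1631/4530 ≈ 0.36004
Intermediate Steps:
y = 5/3 (y = -4/3 + (1/3)*9 = -4/3 + 3 = 5/3 ≈ 1.6667)
o(t) = 5*t/3 (o(t) = t*(5/3) = 5*t/3)
s(q) = 10*q/4893 (s(q) = (5*(1*(q + q))/3)/1631 = (5*(1*(2*q))/3)*(1/1631) = (5*(2*q)/3)*(1/1631) = (10*q/3)*(1/1631) = 10*q/4893)
1/s(1359) = 1/((10/4893)*1359) = 1/(4530/1631) = 1631/4530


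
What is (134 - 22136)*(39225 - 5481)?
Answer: -742435488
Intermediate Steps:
(134 - 22136)*(39225 - 5481) = -22002*33744 = -742435488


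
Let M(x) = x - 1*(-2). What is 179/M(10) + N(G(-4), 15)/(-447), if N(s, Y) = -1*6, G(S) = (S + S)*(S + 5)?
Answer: 26695/1788 ≈ 14.930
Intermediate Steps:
G(S) = 2*S*(5 + S) (G(S) = (2*S)*(5 + S) = 2*S*(5 + S))
M(x) = 2 + x (M(x) = x + 2 = 2 + x)
N(s, Y) = -6
179/M(10) + N(G(-4), 15)/(-447) = 179/(2 + 10) - 6/(-447) = 179/12 - 6*(-1/447) = 179*(1/12) + 2/149 = 179/12 + 2/149 = 26695/1788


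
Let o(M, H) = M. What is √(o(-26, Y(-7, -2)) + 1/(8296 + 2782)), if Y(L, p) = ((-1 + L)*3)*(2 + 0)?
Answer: 3*I*√354529234/11078 ≈ 5.099*I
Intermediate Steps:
Y(L, p) = -6 + 6*L (Y(L, p) = (-3 + 3*L)*2 = -6 + 6*L)
√(o(-26, Y(-7, -2)) + 1/(8296 + 2782)) = √(-26 + 1/(8296 + 2782)) = √(-26 + 1/11078) = √(-288027/11078) = 3*I*√354529234/11078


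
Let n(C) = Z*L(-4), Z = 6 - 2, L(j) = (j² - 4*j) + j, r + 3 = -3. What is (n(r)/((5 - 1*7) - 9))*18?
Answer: -2016/11 ≈ -183.27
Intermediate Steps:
r = -6 (r = -3 - 3 = -6)
L(j) = j² - 3*j
Z = 4
n(C) = 112 (n(C) = 4*(-4*(-3 - 4)) = 4*(-4*(-7)) = 4*28 = 112)
(n(r)/((5 - 1*7) - 9))*18 = (112/((5 - 1*7) - 9))*18 = (112/((5 - 7) - 9))*18 = (112/(-2 - 9))*18 = (112/(-11))*18 = (112*(-1/11))*18 = -112/11*18 = -2016/11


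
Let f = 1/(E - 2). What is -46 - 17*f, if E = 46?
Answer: -2041/44 ≈ -46.386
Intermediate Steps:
f = 1/44 (f = 1/(46 - 2) = 1/44 ≈ 0.022727)
-46 - 17*f = -46 - 17*1/44 = -46 - 17/44 = -2041/44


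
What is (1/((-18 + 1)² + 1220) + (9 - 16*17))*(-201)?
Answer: 26590022/503 ≈ 52863.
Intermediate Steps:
(1/((-18 + 1)² + 1220) + (9 - 16*17))*(-201) = (1/((-17)² + 1220) + (9 - 272))*(-201) = (1/(289 + 1220) - 263)*(-201) = (1/1509 - 263)*(-201) = -396866/1509*(-201) = 26590022/503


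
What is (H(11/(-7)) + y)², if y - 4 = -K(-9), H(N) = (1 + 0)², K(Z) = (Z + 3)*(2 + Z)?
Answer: 1369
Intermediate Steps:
K(Z) = (2 + Z)*(3 + Z) (K(Z) = (3 + Z)*(2 + Z) = (2 + Z)*(3 + Z))
H(N) = 1 (H(N) = 1² = 1)
y = -38 (y = 4 - (6 + (-9)² + 5*(-9)) = 4 - (6 + 81 - 45) = 4 - 1*42 = 4 - 42 = -38)
(H(11/(-7)) + y)² = (1 - 38)² = (-37)² = 1369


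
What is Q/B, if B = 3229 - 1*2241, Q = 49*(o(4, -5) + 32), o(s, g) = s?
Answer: 441/247 ≈ 1.7854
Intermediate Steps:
Q = 1764 (Q = 49*(4 + 32) = 49*36 = 1764)
B = 988 (B = 3229 - 2241 = 988)
Q/B = 1764/988 = 1764*(1/988) = 441/247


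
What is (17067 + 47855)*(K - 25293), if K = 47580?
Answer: 1446916614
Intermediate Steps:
(17067 + 47855)*(K - 25293) = (17067 + 47855)*(47580 - 25293) = 64922*22287 = 1446916614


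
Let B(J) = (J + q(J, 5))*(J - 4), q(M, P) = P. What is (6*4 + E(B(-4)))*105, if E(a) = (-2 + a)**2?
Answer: 13020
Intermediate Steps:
B(J) = (-4 + J)*(5 + J) (B(J) = (J + 5)*(J - 4) = (5 + J)*(-4 + J) = (-4 + J)*(5 + J))
(6*4 + E(B(-4)))*105 = (6*4 + (-2 + (-20 - 4 + (-4)**2))**2)*105 = (24 + (-2 + (-20 - 4 + 16))**2)*105 = (24 + (-2 - 8)**2)*105 = (24 + (-10)**2)*105 = (24 + 100)*105 = 124*105 = 13020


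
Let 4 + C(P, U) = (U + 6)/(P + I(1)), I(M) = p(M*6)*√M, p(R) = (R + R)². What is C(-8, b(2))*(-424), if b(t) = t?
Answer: 28408/17 ≈ 1671.1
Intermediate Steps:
p(R) = 4*R² (p(R) = (2*R)² = 4*R²)
I(M) = 144*M^(5/2) (I(M) = (4*(M*6)²)*√M = (4*(6*M)²)*√M = (4*(36*M²))*√M = (144*M²)*√M = 144*M^(5/2))
C(P, U) = -4 + (6 + U)/(144 + P) (C(P, U) = -4 + (U + 6)/(P + 144*1^(5/2)) = -4 + (6 + U)/(P + 144*1) = -4 + (6 + U)/(P + 144) = -4 + (6 + U)/(144 + P))
C(-8, b(2))*(-424) = ((-570 + 2 - 4*(-8))/(144 - 8))*(-424) = ((-570 + 2 + 32)/136)*(-424) = ((1/136)*(-536))*(-424) = -67/17*(-424) = 28408/17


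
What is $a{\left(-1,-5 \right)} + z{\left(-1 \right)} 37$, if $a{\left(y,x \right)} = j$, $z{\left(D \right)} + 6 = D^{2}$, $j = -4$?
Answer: $-189$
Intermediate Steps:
$z{\left(D \right)} = -6 + D^{2}$
$a{\left(y,x \right)} = -4$
$a{\left(-1,-5 \right)} + z{\left(-1 \right)} 37 = -4 + \left(-6 + \left(-1\right)^{2}\right) 37 = -4 + \left(-6 + 1\right) 37 = -4 - 185 = -189$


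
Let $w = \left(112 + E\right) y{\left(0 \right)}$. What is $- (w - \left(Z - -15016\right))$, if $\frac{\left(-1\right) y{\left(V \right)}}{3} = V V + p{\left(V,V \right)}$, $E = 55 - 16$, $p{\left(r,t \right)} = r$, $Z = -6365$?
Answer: $8651$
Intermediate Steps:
$E = 39$
$y{\left(V \right)} = - 3 V - 3 V^{2}$ ($y{\left(V \right)} = - 3 \left(V V + V\right) = - 3 \left(V^{2} + V\right) = - 3 \left(V + V^{2}\right) = - 3 V - 3 V^{2}$)
$w = 0$ ($w = \left(112 + 39\right) 3 \cdot 0 \left(-1 - 0\right) = 151 \cdot 3 \cdot 0 \left(-1 + 0\right) = 151 \cdot 3 \cdot 0 \left(-1\right) = 151 \cdot 0 = 0$)
$- (w - \left(Z - -15016\right)) = - (0 - \left(-6365 - -15016\right)) = - (0 - \left(-6365 + 15016\right)) = - (0 - 8651) = \left(-1\right) \left(-8651\right) = 8651$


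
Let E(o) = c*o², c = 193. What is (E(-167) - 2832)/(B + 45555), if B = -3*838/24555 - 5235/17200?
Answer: 30294850423600/256530669917 ≈ 118.09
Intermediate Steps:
B = -2290483/5631280 (B = -2514*1/24555 - 5235*1/17200 = -838/8185 - 1047/3440 = -2290483/5631280 ≈ -0.40674)
E(o) = 193*o²
(E(-167) - 2832)/(B + 45555) = (193*(-167)² - 2832)/(-2290483/5631280 + 45555) = (193*27889 - 2832)/(256530669917/5631280) = (5382577 - 2832)*(5631280/256530669917) = 5379745*(5631280/256530669917) = 30294850423600/256530669917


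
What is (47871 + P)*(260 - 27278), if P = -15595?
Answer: -872032968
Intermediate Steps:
(47871 + P)*(260 - 27278) = (47871 - 15595)*(260 - 27278) = 32276*(-27018) = -872032968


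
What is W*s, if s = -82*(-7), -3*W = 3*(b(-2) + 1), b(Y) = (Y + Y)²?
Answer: -9758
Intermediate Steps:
b(Y) = 4*Y² (b(Y) = (2*Y)² = 4*Y²)
W = -17 (W = -(4*(-2)² + 1) = -(4*4 + 1) = -(16 + 1) = -17 ≈ -17.000)
s = 574
W*s = -17*574 = -9758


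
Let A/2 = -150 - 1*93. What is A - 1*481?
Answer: -967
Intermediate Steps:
A = -486 (A = 2*(-150 - 1*93) = 2*(-150 - 93) = 2*(-243) = -486)
A - 1*481 = -486 - 1*481 = -486 - 481 = -967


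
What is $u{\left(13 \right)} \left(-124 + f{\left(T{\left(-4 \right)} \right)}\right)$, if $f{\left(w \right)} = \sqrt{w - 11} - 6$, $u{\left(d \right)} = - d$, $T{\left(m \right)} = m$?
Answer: $1690 - 13 i \sqrt{15} \approx 1690.0 - 50.349 i$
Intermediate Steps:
$f{\left(w \right)} = -6 + \sqrt{-11 + w}$ ($f{\left(w \right)} = \sqrt{-11 + w} - 6 = -6 + \sqrt{-11 + w}$)
$u{\left(13 \right)} \left(-124 + f{\left(T{\left(-4 \right)} \right)}\right) = \left(-1\right) 13 \left(-124 - \left(6 - \sqrt{-11 - 4}\right)\right) = - 13 \left(-124 - \left(6 - \sqrt{-15}\right)\right) = - 13 \left(-124 - \left(6 - i \sqrt{15}\right)\right) = - 13 \left(-130 + i \sqrt{15}\right) = 1690 - 13 i \sqrt{15}$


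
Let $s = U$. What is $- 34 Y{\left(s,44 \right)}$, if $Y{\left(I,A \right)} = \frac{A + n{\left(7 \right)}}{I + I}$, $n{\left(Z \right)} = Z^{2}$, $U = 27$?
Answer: $- \frac{527}{9} \approx -58.556$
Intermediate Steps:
$s = 27$
$Y{\left(I,A \right)} = \frac{49 + A}{2 I}$ ($Y{\left(I,A \right)} = \frac{A + 7^{2}}{I + I} = \frac{A + 49}{2 I} = \left(49 + A\right) \frac{1}{2 I} = \frac{49 + A}{2 I}$)
$- 34 Y{\left(s,44 \right)} = - 34 \frac{49 + 44}{2 \cdot 27} = - 34 \cdot \frac{1}{2} \cdot \frac{1}{27} \cdot 93 = \left(-34\right) \frac{31}{18} = - \frac{527}{9}$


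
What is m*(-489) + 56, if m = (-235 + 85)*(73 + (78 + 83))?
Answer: 17163956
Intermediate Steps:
m = -35100 (m = -150*(73 + 161) = -150*234 = -35100)
m*(-489) + 56 = -35100*(-489) + 56 = 17163900 + 56 = 17163956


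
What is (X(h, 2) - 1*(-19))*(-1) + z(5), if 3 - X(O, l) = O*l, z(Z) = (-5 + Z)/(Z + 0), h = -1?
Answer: -24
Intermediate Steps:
z(Z) = (-5 + Z)/Z
X(O, l) = 3 - O*l
(X(h, 2) - 1*(-19))*(-1) + z(5) = ((3 - 1*(-1)*2) - 1*(-19))*(-1) + (-5 + 5)/5 = ((3 + 2) + 19)*(-1) + (⅕)*0 = (5 + 19)*(-1) + 0 = 24*(-1) + 0 = -24 + 0 = -24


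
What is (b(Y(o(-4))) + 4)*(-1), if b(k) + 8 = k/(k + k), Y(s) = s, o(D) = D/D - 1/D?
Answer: 7/2 ≈ 3.5000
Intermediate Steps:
o(D) = 1 - 1/D
b(k) = -15/2 (b(k) = -8 + k/(k + k) = -8 + k/((2*k)) = -8 + (1/(2*k))*k = -8 + 1/2 = -15/2)
(b(Y(o(-4))) + 4)*(-1) = (-15/2 + 4)*(-1) = -7/2*(-1) = 7/2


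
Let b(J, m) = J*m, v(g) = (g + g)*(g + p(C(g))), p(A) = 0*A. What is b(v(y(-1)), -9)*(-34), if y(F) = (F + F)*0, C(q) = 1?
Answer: 0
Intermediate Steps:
p(A) = 0
y(F) = 0 (y(F) = (2*F)*0 = 0)
v(g) = 2*g² (v(g) = (g + g)*(g + 0) = (2*g)*g = 2*g²)
b(v(y(-1)), -9)*(-34) = ((2*0²)*(-9))*(-34) = ((2*0)*(-9))*(-34) = (0*(-9))*(-34) = 0*(-34) = 0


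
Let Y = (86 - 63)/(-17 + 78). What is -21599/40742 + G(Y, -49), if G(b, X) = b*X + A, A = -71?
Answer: -223687375/2485262 ≈ -90.005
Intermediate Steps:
Y = 23/61 ≈ 0.37705
G(b, X) = -71 + X*b (G(b, X) = b*X - 71 = X*b - 71 = -71 + X*b)
-21599/40742 + G(Y, -49) = -21599/40742 + (-71 - 49*23/61) = -21599*1/40742 + (-71 - 1127/61) = -21599/40742 - 5458/61 = -223687375/2485262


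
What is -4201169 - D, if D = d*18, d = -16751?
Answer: -3899651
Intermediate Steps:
D = -301518 (D = -16751*18 = -301518)
-4201169 - D = -4201169 - 1*(-301518) = -4201169 + 301518 = -3899651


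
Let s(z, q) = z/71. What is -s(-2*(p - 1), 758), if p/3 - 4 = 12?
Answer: 94/71 ≈ 1.3239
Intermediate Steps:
p = 48 (p = 12 + 3*12 = 12 + 36 = 48)
s(z, q) = z/71 (s(z, q) = z*(1/71) = z/71)
-s(-2*(p - 1), 758) = -(-2*(48 - 1))/71 = -(-2*47)/71 = -(-94)/71 = -1*(-94/71) = 94/71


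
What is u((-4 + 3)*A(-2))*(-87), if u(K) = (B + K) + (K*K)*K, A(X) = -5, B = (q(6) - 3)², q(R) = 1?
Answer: -11658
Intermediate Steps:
B = 4 (B = (1 - 3)² = (-2)² = 4)
u(K) = 4 + K + K³ (u(K) = (4 + K) + (K*K)*K = (4 + K) + K²*K = (4 + K) + K³ = 4 + K + K³)
u((-4 + 3)*A(-2))*(-87) = (4 + (-4 + 3)*(-5) + ((-4 + 3)*(-5))³)*(-87) = (4 - 1*(-5) + (-1*(-5))³)*(-87) = (4 + 5 + 5³)*(-87) = (4 + 5 + 125)*(-87) = 134*(-87) = -11658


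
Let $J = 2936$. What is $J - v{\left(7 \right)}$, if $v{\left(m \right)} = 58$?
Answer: $2878$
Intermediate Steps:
$J - v{\left(7 \right)} = 2936 - 58 = 2878$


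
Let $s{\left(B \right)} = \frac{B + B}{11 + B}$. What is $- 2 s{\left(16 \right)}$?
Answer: $- \frac{64}{27} \approx -2.3704$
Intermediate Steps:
$s{\left(B \right)} = \frac{2 B}{11 + B}$
$- 2 s{\left(16 \right)} = - 2 \cdot 2 \cdot 16 \frac{1}{11 + 16} = - 2 \cdot 2 \cdot 16 \cdot \frac{1}{27} = \left(-2\right) \frac{32}{27} = - \frac{64}{27}$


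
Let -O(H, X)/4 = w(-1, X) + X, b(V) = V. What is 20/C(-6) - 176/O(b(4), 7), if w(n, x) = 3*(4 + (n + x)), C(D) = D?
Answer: -238/111 ≈ -2.1441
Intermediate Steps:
w(n, x) = 12 + 3*n + 3*x (w(n, x) = 3*(4 + n + x) = 12 + 3*n + 3*x)
O(H, X) = -36 - 16*X (O(H, X) = -4*((12 + 3*(-1) + 3*X) + X) = -4*((12 - 3 + 3*X) + X) = -4*((9 + 3*X) + X) = -4*(9 + 4*X) = -36 - 16*X)
20/C(-6) - 176/O(b(4), 7) = 20/(-6) - 176/(-36 - 16*7) = 20*(-⅙) - 176/(-36 - 112) = -10/3 - 176/(-148) = -10/3 - 176*(-1/148) = -10/3 + 44/37 = -238/111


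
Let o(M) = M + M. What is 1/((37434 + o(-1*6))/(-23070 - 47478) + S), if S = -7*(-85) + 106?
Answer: 11758/8236121 ≈ 0.0014276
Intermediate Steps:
o(M) = 2*M
S = 701 (S = 595 + 106 = 701)
1/((37434 + o(-1*6))/(-23070 - 47478) + S) = 1/((37434 + 2*(-1*6))/(-23070 - 47478) + 701) = 1/((37434 + 2*(-6))/(-70548) + 701) = 1/((37434 - 12)*(-1/70548) + 701) = 1/(37422*(-1/70548) + 701) = 1/(-6237/11758 + 701) = 1/(8236121/11758) = 11758/8236121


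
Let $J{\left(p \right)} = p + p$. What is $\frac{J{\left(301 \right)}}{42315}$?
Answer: $\frac{86}{6045} \approx 0.014227$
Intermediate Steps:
$J{\left(p \right)} = 2 p$
$\frac{J{\left(301 \right)}}{42315} = \frac{2 \cdot 301}{42315} = 602 \cdot \frac{1}{42315} = \frac{86}{6045}$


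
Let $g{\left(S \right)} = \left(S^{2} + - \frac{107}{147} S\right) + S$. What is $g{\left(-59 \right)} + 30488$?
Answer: $\frac{4991083}{147} \approx 33953.0$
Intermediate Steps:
$g{\left(S \right)} = S^{2} + \frac{40 S}{147}$ ($g{\left(S \right)} = \left(S^{2} + \left(-107\right) \frac{1}{147} S\right) + S = \left(S^{2} - \frac{107 S}{147}\right) + S = S^{2} + \frac{40 S}{147}$)
$g{\left(-59 \right)} + 30488 = \frac{1}{147} \left(-59\right) \left(40 + 147 \left(-59\right)\right) + 30488 = \frac{1}{147} \left(-59\right) \left(40 - 8673\right) + 30488 = \frac{1}{147} \left(-59\right) \left(-8633\right) + 30488 = \frac{509347}{147} + 30488 = \frac{4991083}{147}$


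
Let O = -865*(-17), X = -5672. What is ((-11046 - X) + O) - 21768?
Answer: -12437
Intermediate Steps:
O = 14705
((-11046 - X) + O) - 21768 = ((-11046 - 1*(-5672)) + 14705) - 21768 = ((-11046 + 5672) + 14705) - 21768 = (-5374 + 14705) - 21768 = 9331 - 21768 = -12437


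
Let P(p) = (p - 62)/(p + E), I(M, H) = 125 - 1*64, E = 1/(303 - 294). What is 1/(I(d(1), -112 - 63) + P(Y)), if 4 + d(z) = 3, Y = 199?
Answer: 1792/110545 ≈ 0.016211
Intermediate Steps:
d(z) = -1 (d(z) = -4 + 3 = -1)
E = 1/9 ≈ 0.11111
I(M, H) = 61 (I(M, H) = 125 - 64 = 61)
P(p) = (-62 + p)/(1/9 + p) (P(p) = (p - 62)/(p + 1/9) = (-62 + p)/(1/9 + p))
1/(I(d(1), -112 - 63) + P(Y)) = 1/(61 + 9*(-62 + 199)/(1 + 9*199)) = 1/(61 + 9*137/(1 + 1791)) = 1/(61 + 9*137/1792) = 1/(61 + 9*(1/1792)*137) = 1/(61 + 1233/1792) = 1/(110545/1792) = 1792/110545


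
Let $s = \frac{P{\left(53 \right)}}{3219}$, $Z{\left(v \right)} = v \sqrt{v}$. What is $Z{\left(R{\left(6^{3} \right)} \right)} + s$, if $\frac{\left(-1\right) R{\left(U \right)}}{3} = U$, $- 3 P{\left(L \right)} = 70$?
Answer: $- \frac{70}{9657} - 11664 i \sqrt{2} \approx -0.0072486 - 16495.0 i$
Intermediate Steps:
$P{\left(L \right)} = - \frac{70}{3}$ ($P{\left(L \right)} = \left(- \frac{1}{3}\right) 70 = - \frac{70}{3}$)
$R{\left(U \right)} = - 3 U$
$Z{\left(v \right)} = v^{\frac{3}{2}}$
$s = - \frac{70}{9657}$ ($s = - \frac{70}{3 \cdot 3219} = \left(- \frac{70}{3}\right) \frac{1}{3219} = - \frac{70}{9657} \approx -0.0072486$)
$Z{\left(R{\left(6^{3} \right)} \right)} + s = \left(- 3 \cdot 6^{3}\right)^{\frac{3}{2}} - \frac{70}{9657} = \left(\left(-3\right) 216\right)^{\frac{3}{2}} - \frac{70}{9657} = \left(-648\right)^{\frac{3}{2}} - \frac{70}{9657} = - 11664 i \sqrt{2} - \frac{70}{9657} = - \frac{70}{9657} - 11664 i \sqrt{2}$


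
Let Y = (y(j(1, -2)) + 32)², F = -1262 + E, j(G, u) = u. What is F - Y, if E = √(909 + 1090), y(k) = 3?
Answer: -2487 + √1999 ≈ -2442.3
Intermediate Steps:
E = √1999 ≈ 44.710
F = -1262 + √1999 ≈ -1217.3
Y = 1225 (Y = (3 + 32)² = 35² = 1225)
F - Y = (-1262 + √1999) - 1*1225 = (-1262 + √1999) - 1225 = -2487 + √1999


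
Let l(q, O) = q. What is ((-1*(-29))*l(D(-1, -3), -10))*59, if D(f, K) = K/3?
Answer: -1711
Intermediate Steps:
D(f, K) = K/3 (D(f, K) = K*(⅓) = K/3)
((-1*(-29))*l(D(-1, -3), -10))*59 = ((-1*(-29))*((⅓)*(-3)))*59 = (29*(-1))*59 = -29*59 = -1711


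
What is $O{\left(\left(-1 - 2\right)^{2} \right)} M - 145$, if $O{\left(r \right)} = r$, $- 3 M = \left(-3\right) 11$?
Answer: $-46$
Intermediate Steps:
$M = 11$ ($M = - \frac{\left(-3\right) 11}{3} = \left(- \frac{1}{3}\right) \left(-33\right) = 11$)
$O{\left(\left(-1 - 2\right)^{2} \right)} M - 145 = \left(-1 - 2\right)^{2} \cdot 11 - 145 = \left(-3\right)^{2} \cdot 11 - 145 = 9 \cdot 11 - 145 = 99 - 145 = -46$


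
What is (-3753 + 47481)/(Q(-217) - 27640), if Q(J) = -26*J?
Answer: -21864/10999 ≈ -1.9878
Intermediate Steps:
(-3753 + 47481)/(Q(-217) - 27640) = (-3753 + 47481)/(-26*(-217) - 27640) = 43728/(5642 - 27640) = 43728/(-21998) = 43728*(-1/21998) = -21864/10999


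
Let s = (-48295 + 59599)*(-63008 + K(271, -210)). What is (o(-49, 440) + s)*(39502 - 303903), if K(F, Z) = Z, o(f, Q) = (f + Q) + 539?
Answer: 188945011040142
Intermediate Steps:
o(f, Q) = 539 + Q + f (o(f, Q) = (Q + f) + 539 = 539 + Q + f)
s = -714616272 (s = (-48295 + 59599)*(-63008 - 210) = 11304*(-63218) = -714616272)
(o(-49, 440) + s)*(39502 - 303903) = ((539 + 440 - 49) - 714616272)*(39502 - 303903) = (930 - 714616272)*(-264401) = -714615342*(-264401) = 188945011040142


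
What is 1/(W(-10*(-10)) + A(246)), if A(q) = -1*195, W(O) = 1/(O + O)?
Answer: -200/38999 ≈ -0.0051283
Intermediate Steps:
W(O) = 1/(2*O)
A(q) = -195
1/(W(-10*(-10)) + A(246)) = 1/(1/(2*((-10*(-10)))) - 195) = 1/((½)/100 - 195) = 1/((½)*(1/100) - 195) = 1/(1/200 - 195) = 1/(-38999/200) = -200/38999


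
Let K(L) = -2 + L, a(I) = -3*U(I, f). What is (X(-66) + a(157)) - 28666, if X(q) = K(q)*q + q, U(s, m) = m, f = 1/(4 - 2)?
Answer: -48491/2 ≈ -24246.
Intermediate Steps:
f = 1/2 ≈ 0.50000
a(I) = -3/2 (a(I) = -3*1/2 = -3/2)
X(q) = q + q*(-2 + q) (X(q) = (-2 + q)*q + q = q*(-2 + q) + q = q + q*(-2 + q))
(X(-66) + a(157)) - 28666 = (-66*(-1 - 66) - 3/2) - 28666 = (-66*(-67) - 3/2) - 28666 = (4422 - 3/2) - 28666 = 8841/2 - 28666 = -48491/2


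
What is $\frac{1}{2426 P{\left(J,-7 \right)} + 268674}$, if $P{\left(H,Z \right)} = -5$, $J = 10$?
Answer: $\frac{1}{256544} \approx 3.898 \cdot 10^{-6}$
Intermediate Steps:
$\frac{1}{2426 P{\left(J,-7 \right)} + 268674} = \frac{1}{2426 \left(-5\right) + 268674} = \frac{1}{-12130 + 268674} = \frac{1}{256544}$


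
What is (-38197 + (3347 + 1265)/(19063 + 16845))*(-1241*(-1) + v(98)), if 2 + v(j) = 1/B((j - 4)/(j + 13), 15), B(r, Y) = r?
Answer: -19986737049666/421919 ≈ -4.7371e+7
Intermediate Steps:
v(j) = -2 + (13 + j)/(-4 + j) (v(j) = -2 + 1/((j - 4)/(j + 13)) = -2 + 1/((-4 + j)/(13 + j)) = -2 + (13 + j)/(-4 + j))
(-38197 + (3347 + 1265)/(19063 + 16845))*(-1241*(-1) + v(98)) = (-38197 + (3347 + 1265)/(19063 + 16845))*(-1241*(-1) + (21 - 1*98)/(-4 + 98)) = (-38197 + 4612/35908)*(1241 + (21 - 98)/94) = (-38197 + 4612*(1/35908))*(1241 + (1/94)*(-77)) = (-38197 + 1153/8977)*(1241 - 77/94) = -342893316/8977*116577/94 = -19986737049666/421919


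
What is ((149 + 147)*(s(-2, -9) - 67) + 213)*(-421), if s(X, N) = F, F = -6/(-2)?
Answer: 7885751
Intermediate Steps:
F = 3 (F = -6*(-1/2) = 3)
s(X, N) = 3
((149 + 147)*(s(-2, -9) - 67) + 213)*(-421) = ((149 + 147)*(3 - 67) + 213)*(-421) = (296*(-64) + 213)*(-421) = (-18944 + 213)*(-421) = -18731*(-421) = 7885751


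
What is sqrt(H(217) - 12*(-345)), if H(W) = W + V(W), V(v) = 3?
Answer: 2*sqrt(1090) ≈ 66.030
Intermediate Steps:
H(W) = 3 + W (H(W) = W + 3 = 3 + W)
sqrt(H(217) - 12*(-345)) = sqrt((3 + 217) - 12*(-345)) = sqrt(220 + 4140) = sqrt(4360) = 2*sqrt(1090)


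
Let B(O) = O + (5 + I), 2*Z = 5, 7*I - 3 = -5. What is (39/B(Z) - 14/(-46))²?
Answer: 175960225/5396329 ≈ 32.607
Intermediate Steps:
I = -2/7 (I = 3/7 + (⅐)*(-5) = 3/7 - 5/7 = -2/7 ≈ -0.28571)
Z = 5/2 (Z = (½)*5 = 5/2 ≈ 2.5000)
B(O) = 33/7 + O (B(O) = O + (5 - 2/7) = O + 33/7 = 33/7 + O)
(39/B(Z) - 14/(-46))² = (39/(33/7 + 5/2) - 14/(-46))² = (39/(101/14) - 14*(-1/46))² = (39*(14/101) + 7/23)² = (546/101 + 7/23)² = (13265/2323)² = 175960225/5396329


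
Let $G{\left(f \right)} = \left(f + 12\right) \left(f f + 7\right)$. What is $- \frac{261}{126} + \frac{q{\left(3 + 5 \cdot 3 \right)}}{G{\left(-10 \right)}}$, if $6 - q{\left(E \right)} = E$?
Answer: $- \frac{3187}{1498} \approx -2.1275$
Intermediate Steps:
$G{\left(f \right)} = \left(7 + f^{2}\right) \left(12 + f\right)$ ($G{\left(f \right)} = \left(12 + f\right) \left(f^{2} + 7\right) = \left(12 + f\right) \left(7 + f^{2}\right) = \left(7 + f^{2}\right) \left(12 + f\right)$)
$q{\left(E \right)} = 6 - E$
$- \frac{261}{126} + \frac{q{\left(3 + 5 \cdot 3 \right)}}{G{\left(-10 \right)}} = - \frac{261}{126} + \frac{6 - \left(3 + 5 \cdot 3\right)}{84 + \left(-10\right)^{3} + 7 \left(-10\right) + 12 \left(-10\right)^{2}} = \left(-261\right) \frac{1}{126} + \frac{6 - \left(3 + 15\right)}{84 - 1000 - 70 + 12 \cdot 100} = - \frac{29}{14} + \frac{6 - 18}{84 - 1000 - 70 + 1200} = - \frac{29}{14} + \frac{6 - 18}{214} = - \frac{29}{14} - \frac{6}{107} = - \frac{3187}{1498}$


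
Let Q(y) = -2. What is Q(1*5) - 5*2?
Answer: -12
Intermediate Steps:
Q(1*5) - 5*2 = -2 - 5*2 = -2 - 10 = -12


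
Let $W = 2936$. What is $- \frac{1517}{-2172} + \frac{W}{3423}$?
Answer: $\frac{3856561}{2478252} \approx 1.5562$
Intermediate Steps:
$- \frac{1517}{-2172} + \frac{W}{3423} = - \frac{1517}{-2172} + \frac{2936}{3423} = \left(-1517\right) \left(- \frac{1}{2172}\right) + 2936 \cdot \frac{1}{3423} = \frac{1517}{2172} + \frac{2936}{3423} = \frac{3856561}{2478252}$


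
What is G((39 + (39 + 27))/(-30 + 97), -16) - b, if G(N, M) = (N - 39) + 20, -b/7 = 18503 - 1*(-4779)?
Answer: 10918090/67 ≈ 1.6296e+5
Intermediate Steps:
b = -162974 (b = -7*(18503 - 1*(-4779)) = -7*(18503 + 4779) = -7*23282 = -162974)
G(N, M) = -19 + N (G(N, M) = (-39 + N) + 20 = -19 + N)
G((39 + (39 + 27))/(-30 + 97), -16) - b = (-19 + (39 + (39 + 27))/(-30 + 97)) - 1*(-162974) = (-19 + (39 + 66)/67) + 162974 = (-19 + 105*(1/67)) + 162974 = (-19 + 105/67) + 162974 = -1168/67 + 162974 = 10918090/67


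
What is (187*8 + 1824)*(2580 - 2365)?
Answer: 713800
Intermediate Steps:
(187*8 + 1824)*(2580 - 2365) = (1496 + 1824)*215 = 3320*215 = 713800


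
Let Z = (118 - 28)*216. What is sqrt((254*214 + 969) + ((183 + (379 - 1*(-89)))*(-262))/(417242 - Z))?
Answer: 4*sqrt(136795561819634)/198901 ≈ 235.21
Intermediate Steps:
Z = 19440 (Z = 90*216 = 19440)
sqrt((254*214 + 969) + ((183 + (379 - 1*(-89)))*(-262))/(417242 - Z)) = sqrt((254*214 + 969) + ((183 + (379 - 1*(-89)))*(-262))/(417242 - 1*19440)) = sqrt((54356 + 969) + ((183 + (379 + 89))*(-262))/(417242 - 19440)) = sqrt(55325 + ((183 + 468)*(-262))/397802) = sqrt(55325 + (651*(-262))*(1/397802)) = sqrt(55325 - 170562*1/397802) = sqrt(55325 - 85281/198901) = sqrt(11004112544/198901) = 4*sqrt(136795561819634)/198901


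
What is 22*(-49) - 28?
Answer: -1106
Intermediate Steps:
22*(-49) - 28 = -1078 - 28 = -1106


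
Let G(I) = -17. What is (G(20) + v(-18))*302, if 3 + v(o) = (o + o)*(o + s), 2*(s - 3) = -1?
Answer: 162476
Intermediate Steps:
s = 5/2 (s = 3 + (1/2)*(-1) = 3 - 1/2 = 5/2 ≈ 2.5000)
v(o) = -3 + 2*o*(5/2 + o) (v(o) = -3 + (o + o)*(o + 5/2) = -3 + (2*o)*(5/2 + o) = -3 + 2*o*(5/2 + o))
(G(20) + v(-18))*302 = (-17 + (-3 + 2*(-18)**2 + 5*(-18)))*302 = (-17 + (-3 + 2*324 - 90))*302 = (-17 + (-3 + 648 - 90))*302 = (-17 + 555)*302 = 538*302 = 162476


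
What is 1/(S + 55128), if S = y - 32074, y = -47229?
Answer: -1/24175 ≈ -4.1365e-5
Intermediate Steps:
S = -79303 (S = -47229 - 32074 = -79303)
1/(S + 55128) = 1/(-79303 + 55128) = 1/(-24175) = -1/24175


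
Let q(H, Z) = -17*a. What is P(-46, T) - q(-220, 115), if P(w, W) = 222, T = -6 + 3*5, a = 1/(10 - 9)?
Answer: 239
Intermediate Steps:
a = 1 (a = 1/1 = 1)
T = 9 (T = -6 + 15 = 9)
q(H, Z) = -17 (q(H, Z) = -17*1 = -17)
P(-46, T) - q(-220, 115) = 222 - 1*(-17) = 222 + 17 = 239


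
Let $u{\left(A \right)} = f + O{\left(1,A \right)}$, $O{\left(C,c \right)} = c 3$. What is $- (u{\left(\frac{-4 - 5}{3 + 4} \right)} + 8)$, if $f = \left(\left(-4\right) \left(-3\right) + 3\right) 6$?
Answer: $- \frac{659}{7} \approx -94.143$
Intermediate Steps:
$f = 90$ ($f = \left(12 + 3\right) 6 = 15 \cdot 6 = 90$)
$O{\left(C,c \right)} = 3 c$
$u{\left(A \right)} = 90 + 3 A$
$- (u{\left(\frac{-4 - 5}{3 + 4} \right)} + 8) = - (\left(90 + 3 \frac{-4 - 5}{3 + 4}\right) + 8) = - (\left(90 + 3 \left(- \frac{9}{7}\right)\right) + 8) = - (\left(90 - \frac{27}{7}\right) + 8) = - (\frac{603}{7} + 8) = \left(-1\right) \frac{659}{7} = - \frac{659}{7}$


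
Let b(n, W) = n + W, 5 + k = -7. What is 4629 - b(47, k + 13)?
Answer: 4581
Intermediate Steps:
k = -12 (k = -5 - 7 = -12)
b(n, W) = W + n
4629 - b(47, k + 13) = 4629 - ((-12 + 13) + 47) = 4629 - (1 + 47) = 4629 - 1*48 = 4629 - 48 = 4581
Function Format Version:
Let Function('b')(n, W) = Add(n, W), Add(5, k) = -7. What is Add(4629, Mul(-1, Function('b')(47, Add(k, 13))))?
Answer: 4581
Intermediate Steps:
k = -12 (k = Add(-5, -7) = -12)
Function('b')(n, W) = Add(W, n)
Add(4629, Mul(-1, Function('b')(47, Add(k, 13)))) = Add(4629, Mul(-1, Add(Add(-12, 13), 47))) = Add(4629, Mul(-1, Add(1, 47))) = Add(4629, Mul(-1, 48)) = Add(4629, -48) = 4581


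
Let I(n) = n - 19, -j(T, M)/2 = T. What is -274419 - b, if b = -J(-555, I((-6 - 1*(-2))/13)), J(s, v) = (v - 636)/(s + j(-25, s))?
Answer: -1801552216/6565 ≈ -2.7442e+5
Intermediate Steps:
j(T, M) = -2*T
I(n) = -19 + n
J(s, v) = (-636 + v)/(50 + s) (J(s, v) = (v - 636)/(s - 2*(-25)) = (-636 + v)/(s + 50) = (-636 + v)/(50 + s))
b = -8519/6565 (b = -(-636 + (-19 + (-6 - 1*(-2))/13))/(50 - 555) = -(-636 + (-19 + (-6 + 2)*(1/13)))/(-505) = -(-1)*(-636 + (-19 - 4*1/13))/505 = -(-1)*(-636 + (-19 - 4/13))/505 = -(-1)*(-636 - 251/13)/505 = -(-1)*(-8519)/(505*13) = -1*8519/6565 = -8519/6565 ≈ -1.2976)
-274419 - b = -274419 - 1*(-8519/6565) = -274419 + 8519/6565 = -1801552216/6565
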